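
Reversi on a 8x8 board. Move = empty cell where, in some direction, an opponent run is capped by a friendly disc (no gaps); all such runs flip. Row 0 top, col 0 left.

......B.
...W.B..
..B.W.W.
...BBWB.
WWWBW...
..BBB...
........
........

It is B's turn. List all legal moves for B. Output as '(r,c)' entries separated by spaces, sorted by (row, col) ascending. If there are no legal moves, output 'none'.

(0,2): no bracket -> illegal
(0,3): no bracket -> illegal
(0,4): flips 1 -> legal
(1,2): no bracket -> illegal
(1,4): flips 1 -> legal
(1,6): flips 1 -> legal
(1,7): flips 3 -> legal
(2,3): no bracket -> illegal
(2,5): no bracket -> illegal
(2,7): no bracket -> illegal
(3,0): flips 1 -> legal
(3,1): flips 1 -> legal
(3,2): flips 1 -> legal
(3,7): flips 1 -> legal
(4,5): flips 1 -> legal
(4,6): no bracket -> illegal
(5,0): no bracket -> illegal
(5,1): flips 1 -> legal
(5,5): flips 1 -> legal

Answer: (0,4) (1,4) (1,6) (1,7) (3,0) (3,1) (3,2) (3,7) (4,5) (5,1) (5,5)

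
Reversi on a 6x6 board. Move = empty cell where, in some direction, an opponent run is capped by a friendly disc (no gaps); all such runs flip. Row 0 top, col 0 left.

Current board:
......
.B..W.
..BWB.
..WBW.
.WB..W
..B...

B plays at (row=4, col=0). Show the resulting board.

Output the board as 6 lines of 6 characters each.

Answer: ......
.B..W.
..BWB.
..WBW.
BBB..W
..B...

Derivation:
Place B at (4,0); scan 8 dirs for brackets.
Dir NW: edge -> no flip
Dir N: first cell '.' (not opp) -> no flip
Dir NE: first cell '.' (not opp) -> no flip
Dir W: edge -> no flip
Dir E: opp run (4,1) capped by B -> flip
Dir SW: edge -> no flip
Dir S: first cell '.' (not opp) -> no flip
Dir SE: first cell '.' (not opp) -> no flip
All flips: (4,1)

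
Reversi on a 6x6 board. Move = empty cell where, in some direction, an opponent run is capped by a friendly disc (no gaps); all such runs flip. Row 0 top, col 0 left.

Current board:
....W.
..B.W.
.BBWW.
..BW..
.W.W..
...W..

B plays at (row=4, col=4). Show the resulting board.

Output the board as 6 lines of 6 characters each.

Answer: ....W.
..B.W.
.BBWW.
..BB..
.W.WB.
...W..

Derivation:
Place B at (4,4); scan 8 dirs for brackets.
Dir NW: opp run (3,3) capped by B -> flip
Dir N: first cell '.' (not opp) -> no flip
Dir NE: first cell '.' (not opp) -> no flip
Dir W: opp run (4,3), next='.' -> no flip
Dir E: first cell '.' (not opp) -> no flip
Dir SW: opp run (5,3), next=edge -> no flip
Dir S: first cell '.' (not opp) -> no flip
Dir SE: first cell '.' (not opp) -> no flip
All flips: (3,3)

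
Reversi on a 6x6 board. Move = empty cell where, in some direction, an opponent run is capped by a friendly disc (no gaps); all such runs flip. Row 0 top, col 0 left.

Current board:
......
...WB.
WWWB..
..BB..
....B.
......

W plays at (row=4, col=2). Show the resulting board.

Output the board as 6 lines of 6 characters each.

Answer: ......
...WB.
WWWB..
..WB..
..W.B.
......

Derivation:
Place W at (4,2); scan 8 dirs for brackets.
Dir NW: first cell '.' (not opp) -> no flip
Dir N: opp run (3,2) capped by W -> flip
Dir NE: opp run (3,3), next='.' -> no flip
Dir W: first cell '.' (not opp) -> no flip
Dir E: first cell '.' (not opp) -> no flip
Dir SW: first cell '.' (not opp) -> no flip
Dir S: first cell '.' (not opp) -> no flip
Dir SE: first cell '.' (not opp) -> no flip
All flips: (3,2)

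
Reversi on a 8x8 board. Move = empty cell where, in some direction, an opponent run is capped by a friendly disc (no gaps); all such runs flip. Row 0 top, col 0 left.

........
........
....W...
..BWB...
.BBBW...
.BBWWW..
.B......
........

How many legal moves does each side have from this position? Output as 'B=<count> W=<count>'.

-- B to move --
(1,3): no bracket -> illegal
(1,4): flips 1 -> legal
(1,5): flips 2 -> legal
(2,2): no bracket -> illegal
(2,3): flips 1 -> legal
(2,5): no bracket -> illegal
(3,5): no bracket -> illegal
(4,5): flips 1 -> legal
(4,6): no bracket -> illegal
(5,6): flips 3 -> legal
(6,2): no bracket -> illegal
(6,3): flips 1 -> legal
(6,4): flips 3 -> legal
(6,5): flips 1 -> legal
(6,6): no bracket -> illegal
B mobility = 8
-- W to move --
(2,1): flips 2 -> legal
(2,2): no bracket -> illegal
(2,3): no bracket -> illegal
(2,5): no bracket -> illegal
(3,0): no bracket -> illegal
(3,1): flips 2 -> legal
(3,5): flips 1 -> legal
(4,0): flips 3 -> legal
(4,5): no bracket -> illegal
(5,0): flips 2 -> legal
(6,0): flips 2 -> legal
(6,2): no bracket -> illegal
(6,3): no bracket -> illegal
(7,0): no bracket -> illegal
(7,1): no bracket -> illegal
(7,2): no bracket -> illegal
W mobility = 6

Answer: B=8 W=6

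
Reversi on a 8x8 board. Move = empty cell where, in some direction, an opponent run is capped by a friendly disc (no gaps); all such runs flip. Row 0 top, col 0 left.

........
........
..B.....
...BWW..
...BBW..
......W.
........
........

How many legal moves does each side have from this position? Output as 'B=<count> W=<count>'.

Answer: B=5 W=5

Derivation:
-- B to move --
(2,3): no bracket -> illegal
(2,4): flips 1 -> legal
(2,5): flips 1 -> legal
(2,6): flips 1 -> legal
(3,6): flips 2 -> legal
(4,6): flips 1 -> legal
(4,7): no bracket -> illegal
(5,4): no bracket -> illegal
(5,5): no bracket -> illegal
(5,7): no bracket -> illegal
(6,5): no bracket -> illegal
(6,6): no bracket -> illegal
(6,7): no bracket -> illegal
B mobility = 5
-- W to move --
(1,1): no bracket -> illegal
(1,2): no bracket -> illegal
(1,3): no bracket -> illegal
(2,1): no bracket -> illegal
(2,3): no bracket -> illegal
(2,4): no bracket -> illegal
(3,1): no bracket -> illegal
(3,2): flips 1 -> legal
(4,2): flips 2 -> legal
(5,2): flips 1 -> legal
(5,3): flips 1 -> legal
(5,4): flips 1 -> legal
(5,5): no bracket -> illegal
W mobility = 5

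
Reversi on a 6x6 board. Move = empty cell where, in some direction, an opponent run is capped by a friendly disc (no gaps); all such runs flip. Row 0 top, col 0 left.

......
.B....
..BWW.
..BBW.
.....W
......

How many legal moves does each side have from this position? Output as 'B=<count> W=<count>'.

Answer: B=5 W=5

Derivation:
-- B to move --
(1,2): no bracket -> illegal
(1,3): flips 1 -> legal
(1,4): flips 1 -> legal
(1,5): flips 1 -> legal
(2,5): flips 2 -> legal
(3,5): flips 1 -> legal
(4,3): no bracket -> illegal
(4,4): no bracket -> illegal
(5,4): no bracket -> illegal
(5,5): no bracket -> illegal
B mobility = 5
-- W to move --
(0,0): no bracket -> illegal
(0,1): no bracket -> illegal
(0,2): no bracket -> illegal
(1,0): no bracket -> illegal
(1,2): no bracket -> illegal
(1,3): no bracket -> illegal
(2,0): no bracket -> illegal
(2,1): flips 1 -> legal
(3,1): flips 2 -> legal
(4,1): flips 1 -> legal
(4,2): flips 1 -> legal
(4,3): flips 1 -> legal
(4,4): no bracket -> illegal
W mobility = 5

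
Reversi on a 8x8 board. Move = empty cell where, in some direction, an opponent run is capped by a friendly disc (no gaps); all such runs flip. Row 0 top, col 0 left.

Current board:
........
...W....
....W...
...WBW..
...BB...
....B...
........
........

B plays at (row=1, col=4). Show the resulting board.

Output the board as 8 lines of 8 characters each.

Place B at (1,4); scan 8 dirs for brackets.
Dir NW: first cell '.' (not opp) -> no flip
Dir N: first cell '.' (not opp) -> no flip
Dir NE: first cell '.' (not opp) -> no flip
Dir W: opp run (1,3), next='.' -> no flip
Dir E: first cell '.' (not opp) -> no flip
Dir SW: first cell '.' (not opp) -> no flip
Dir S: opp run (2,4) capped by B -> flip
Dir SE: first cell '.' (not opp) -> no flip
All flips: (2,4)

Answer: ........
...WB...
....B...
...WBW..
...BB...
....B...
........
........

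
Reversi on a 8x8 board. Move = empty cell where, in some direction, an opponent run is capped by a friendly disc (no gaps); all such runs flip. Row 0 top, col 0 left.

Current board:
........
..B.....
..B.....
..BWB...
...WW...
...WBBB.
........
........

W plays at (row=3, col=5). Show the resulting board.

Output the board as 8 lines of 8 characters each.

Answer: ........
..B.....
..B.....
..BWWW..
...WW...
...WBBB.
........
........

Derivation:
Place W at (3,5); scan 8 dirs for brackets.
Dir NW: first cell '.' (not opp) -> no flip
Dir N: first cell '.' (not opp) -> no flip
Dir NE: first cell '.' (not opp) -> no flip
Dir W: opp run (3,4) capped by W -> flip
Dir E: first cell '.' (not opp) -> no flip
Dir SW: first cell 'W' (not opp) -> no flip
Dir S: first cell '.' (not opp) -> no flip
Dir SE: first cell '.' (not opp) -> no flip
All flips: (3,4)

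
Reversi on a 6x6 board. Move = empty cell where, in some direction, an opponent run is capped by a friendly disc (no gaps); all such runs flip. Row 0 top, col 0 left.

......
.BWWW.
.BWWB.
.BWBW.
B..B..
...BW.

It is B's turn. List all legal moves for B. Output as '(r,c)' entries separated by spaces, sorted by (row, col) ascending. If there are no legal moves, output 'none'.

Answer: (0,2) (0,3) (0,4) (1,5) (2,5) (3,5) (4,4) (5,5)

Derivation:
(0,1): no bracket -> illegal
(0,2): flips 1 -> legal
(0,3): flips 3 -> legal
(0,4): flips 3 -> legal
(0,5): no bracket -> illegal
(1,5): flips 3 -> legal
(2,5): flips 1 -> legal
(3,5): flips 1 -> legal
(4,1): no bracket -> illegal
(4,2): no bracket -> illegal
(4,4): flips 1 -> legal
(4,5): no bracket -> illegal
(5,5): flips 1 -> legal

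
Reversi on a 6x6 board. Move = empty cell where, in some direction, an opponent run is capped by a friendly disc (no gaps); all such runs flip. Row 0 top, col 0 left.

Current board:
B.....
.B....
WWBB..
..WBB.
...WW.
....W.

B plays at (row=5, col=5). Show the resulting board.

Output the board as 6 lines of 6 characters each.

Answer: B.....
.B....
WWBB..
..WBB.
...WB.
....WB

Derivation:
Place B at (5,5); scan 8 dirs for brackets.
Dir NW: opp run (4,4) capped by B -> flip
Dir N: first cell '.' (not opp) -> no flip
Dir NE: edge -> no flip
Dir W: opp run (5,4), next='.' -> no flip
Dir E: edge -> no flip
Dir SW: edge -> no flip
Dir S: edge -> no flip
Dir SE: edge -> no flip
All flips: (4,4)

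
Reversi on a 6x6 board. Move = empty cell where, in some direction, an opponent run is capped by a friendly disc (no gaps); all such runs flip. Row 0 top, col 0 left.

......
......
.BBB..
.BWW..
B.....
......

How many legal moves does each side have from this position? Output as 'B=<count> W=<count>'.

-- B to move --
(2,4): no bracket -> illegal
(3,4): flips 2 -> legal
(4,1): flips 1 -> legal
(4,2): flips 1 -> legal
(4,3): flips 2 -> legal
(4,4): flips 1 -> legal
B mobility = 5
-- W to move --
(1,0): flips 1 -> legal
(1,1): flips 1 -> legal
(1,2): flips 1 -> legal
(1,3): flips 1 -> legal
(1,4): flips 1 -> legal
(2,0): no bracket -> illegal
(2,4): no bracket -> illegal
(3,0): flips 1 -> legal
(3,4): no bracket -> illegal
(4,1): no bracket -> illegal
(4,2): no bracket -> illegal
(5,0): no bracket -> illegal
(5,1): no bracket -> illegal
W mobility = 6

Answer: B=5 W=6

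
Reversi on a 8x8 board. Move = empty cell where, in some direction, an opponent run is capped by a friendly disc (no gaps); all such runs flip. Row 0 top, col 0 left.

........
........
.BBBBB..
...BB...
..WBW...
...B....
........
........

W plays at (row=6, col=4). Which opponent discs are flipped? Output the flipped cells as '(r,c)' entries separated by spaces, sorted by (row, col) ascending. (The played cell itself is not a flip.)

Answer: (5,3)

Derivation:
Dir NW: opp run (5,3) capped by W -> flip
Dir N: first cell '.' (not opp) -> no flip
Dir NE: first cell '.' (not opp) -> no flip
Dir W: first cell '.' (not opp) -> no flip
Dir E: first cell '.' (not opp) -> no flip
Dir SW: first cell '.' (not opp) -> no flip
Dir S: first cell '.' (not opp) -> no flip
Dir SE: first cell '.' (not opp) -> no flip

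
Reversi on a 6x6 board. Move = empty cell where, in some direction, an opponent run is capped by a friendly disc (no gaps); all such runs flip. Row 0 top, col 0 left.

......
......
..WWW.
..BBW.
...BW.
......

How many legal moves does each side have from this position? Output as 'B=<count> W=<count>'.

Answer: B=9 W=5

Derivation:
-- B to move --
(1,1): flips 1 -> legal
(1,2): flips 1 -> legal
(1,3): flips 1 -> legal
(1,4): flips 1 -> legal
(1,5): flips 1 -> legal
(2,1): no bracket -> illegal
(2,5): flips 1 -> legal
(3,1): no bracket -> illegal
(3,5): flips 1 -> legal
(4,5): flips 1 -> legal
(5,3): no bracket -> illegal
(5,4): no bracket -> illegal
(5,5): flips 1 -> legal
B mobility = 9
-- W to move --
(2,1): no bracket -> illegal
(3,1): flips 2 -> legal
(4,1): flips 1 -> legal
(4,2): flips 3 -> legal
(5,2): flips 1 -> legal
(5,3): flips 2 -> legal
(5,4): no bracket -> illegal
W mobility = 5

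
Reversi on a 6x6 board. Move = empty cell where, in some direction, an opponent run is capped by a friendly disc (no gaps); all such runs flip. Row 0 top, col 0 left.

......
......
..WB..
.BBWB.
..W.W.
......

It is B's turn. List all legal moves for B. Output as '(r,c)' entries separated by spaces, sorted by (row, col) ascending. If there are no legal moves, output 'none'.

Answer: (1,2) (1,3) (2,1) (4,3) (5,2) (5,3) (5,4)

Derivation:
(1,1): no bracket -> illegal
(1,2): flips 1 -> legal
(1,3): flips 1 -> legal
(2,1): flips 1 -> legal
(2,4): no bracket -> illegal
(3,5): no bracket -> illegal
(4,1): no bracket -> illegal
(4,3): flips 1 -> legal
(4,5): no bracket -> illegal
(5,1): no bracket -> illegal
(5,2): flips 1 -> legal
(5,3): flips 1 -> legal
(5,4): flips 1 -> legal
(5,5): no bracket -> illegal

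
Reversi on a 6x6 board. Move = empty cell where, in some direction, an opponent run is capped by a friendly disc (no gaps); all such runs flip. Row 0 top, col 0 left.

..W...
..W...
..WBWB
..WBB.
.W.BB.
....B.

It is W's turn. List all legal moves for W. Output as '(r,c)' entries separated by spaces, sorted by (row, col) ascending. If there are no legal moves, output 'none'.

(1,3): no bracket -> illegal
(1,4): flips 1 -> legal
(1,5): no bracket -> illegal
(3,5): flips 2 -> legal
(4,2): flips 1 -> legal
(4,5): flips 2 -> legal
(5,2): no bracket -> illegal
(5,3): no bracket -> illegal
(5,5): flips 2 -> legal

Answer: (1,4) (3,5) (4,2) (4,5) (5,5)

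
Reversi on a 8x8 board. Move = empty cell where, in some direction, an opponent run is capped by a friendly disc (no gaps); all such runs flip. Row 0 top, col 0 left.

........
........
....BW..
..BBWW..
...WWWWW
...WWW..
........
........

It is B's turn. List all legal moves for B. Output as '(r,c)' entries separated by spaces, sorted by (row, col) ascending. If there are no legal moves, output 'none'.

Answer: (2,6) (3,6) (5,7) (6,3) (6,4) (6,5) (6,6)

Derivation:
(1,4): no bracket -> illegal
(1,5): no bracket -> illegal
(1,6): no bracket -> illegal
(2,3): no bracket -> illegal
(2,6): flips 1 -> legal
(3,6): flips 2 -> legal
(3,7): no bracket -> illegal
(4,2): no bracket -> illegal
(5,2): no bracket -> illegal
(5,6): no bracket -> illegal
(5,7): flips 2 -> legal
(6,2): no bracket -> illegal
(6,3): flips 2 -> legal
(6,4): flips 3 -> legal
(6,5): flips 2 -> legal
(6,6): flips 2 -> legal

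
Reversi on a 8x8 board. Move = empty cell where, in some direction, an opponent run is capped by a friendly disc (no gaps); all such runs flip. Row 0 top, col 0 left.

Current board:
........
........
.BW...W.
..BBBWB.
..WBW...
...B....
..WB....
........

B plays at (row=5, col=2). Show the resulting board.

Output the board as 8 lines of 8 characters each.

Answer: ........
........
.BW...W.
..BBBWB.
..BBW...
..BB....
..WB....
........

Derivation:
Place B at (5,2); scan 8 dirs for brackets.
Dir NW: first cell '.' (not opp) -> no flip
Dir N: opp run (4,2) capped by B -> flip
Dir NE: first cell 'B' (not opp) -> no flip
Dir W: first cell '.' (not opp) -> no flip
Dir E: first cell 'B' (not opp) -> no flip
Dir SW: first cell '.' (not opp) -> no flip
Dir S: opp run (6,2), next='.' -> no flip
Dir SE: first cell 'B' (not opp) -> no flip
All flips: (4,2)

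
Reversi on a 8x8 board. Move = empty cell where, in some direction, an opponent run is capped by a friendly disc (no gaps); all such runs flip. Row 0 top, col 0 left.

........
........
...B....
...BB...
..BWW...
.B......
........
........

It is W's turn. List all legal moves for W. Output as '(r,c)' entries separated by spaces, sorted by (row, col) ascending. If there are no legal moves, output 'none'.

(1,2): no bracket -> illegal
(1,3): flips 2 -> legal
(1,4): no bracket -> illegal
(2,2): flips 1 -> legal
(2,4): flips 1 -> legal
(2,5): flips 1 -> legal
(3,1): no bracket -> illegal
(3,2): no bracket -> illegal
(3,5): no bracket -> illegal
(4,0): no bracket -> illegal
(4,1): flips 1 -> legal
(4,5): no bracket -> illegal
(5,0): no bracket -> illegal
(5,2): no bracket -> illegal
(5,3): no bracket -> illegal
(6,0): no bracket -> illegal
(6,1): no bracket -> illegal
(6,2): no bracket -> illegal

Answer: (1,3) (2,2) (2,4) (2,5) (4,1)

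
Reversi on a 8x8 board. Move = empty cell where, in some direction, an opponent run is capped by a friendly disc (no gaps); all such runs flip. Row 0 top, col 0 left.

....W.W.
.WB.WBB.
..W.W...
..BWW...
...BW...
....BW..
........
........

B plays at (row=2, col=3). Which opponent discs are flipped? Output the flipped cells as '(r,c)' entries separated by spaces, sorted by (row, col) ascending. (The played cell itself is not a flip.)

Dir NW: first cell 'B' (not opp) -> no flip
Dir N: first cell '.' (not opp) -> no flip
Dir NE: opp run (1,4), next='.' -> no flip
Dir W: opp run (2,2), next='.' -> no flip
Dir E: opp run (2,4), next='.' -> no flip
Dir SW: first cell 'B' (not opp) -> no flip
Dir S: opp run (3,3) capped by B -> flip
Dir SE: opp run (3,4), next='.' -> no flip

Answer: (3,3)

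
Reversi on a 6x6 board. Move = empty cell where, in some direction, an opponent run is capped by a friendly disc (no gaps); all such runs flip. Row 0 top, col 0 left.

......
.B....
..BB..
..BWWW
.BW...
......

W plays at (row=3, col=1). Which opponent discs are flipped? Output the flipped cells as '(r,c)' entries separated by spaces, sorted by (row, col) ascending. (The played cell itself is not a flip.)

Dir NW: first cell '.' (not opp) -> no flip
Dir N: first cell '.' (not opp) -> no flip
Dir NE: opp run (2,2), next='.' -> no flip
Dir W: first cell '.' (not opp) -> no flip
Dir E: opp run (3,2) capped by W -> flip
Dir SW: first cell '.' (not opp) -> no flip
Dir S: opp run (4,1), next='.' -> no flip
Dir SE: first cell 'W' (not opp) -> no flip

Answer: (3,2)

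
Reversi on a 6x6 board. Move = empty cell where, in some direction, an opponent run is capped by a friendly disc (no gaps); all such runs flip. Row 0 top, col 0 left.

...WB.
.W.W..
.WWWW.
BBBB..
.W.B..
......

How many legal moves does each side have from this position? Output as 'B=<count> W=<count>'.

Answer: B=10 W=6

Derivation:
-- B to move --
(0,0): flips 2 -> legal
(0,1): flips 2 -> legal
(0,2): flips 1 -> legal
(1,0): flips 1 -> legal
(1,2): flips 2 -> legal
(1,4): flips 1 -> legal
(1,5): flips 1 -> legal
(2,0): no bracket -> illegal
(2,5): no bracket -> illegal
(3,4): no bracket -> illegal
(3,5): no bracket -> illegal
(4,0): no bracket -> illegal
(4,2): no bracket -> illegal
(5,0): flips 1 -> legal
(5,1): flips 1 -> legal
(5,2): flips 1 -> legal
B mobility = 10
-- W to move --
(0,5): flips 1 -> legal
(1,4): no bracket -> illegal
(1,5): no bracket -> illegal
(2,0): no bracket -> illegal
(3,4): no bracket -> illegal
(4,0): flips 1 -> legal
(4,2): flips 2 -> legal
(4,4): flips 1 -> legal
(5,2): no bracket -> illegal
(5,3): flips 2 -> legal
(5,4): flips 2 -> legal
W mobility = 6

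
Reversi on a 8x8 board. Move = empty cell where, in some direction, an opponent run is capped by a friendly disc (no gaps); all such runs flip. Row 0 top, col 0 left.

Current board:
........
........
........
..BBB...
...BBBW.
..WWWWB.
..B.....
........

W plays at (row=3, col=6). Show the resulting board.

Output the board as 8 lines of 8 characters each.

Answer: ........
........
........
..BBB.W.
...BBWW.
..WWWWB.
..B.....
........

Derivation:
Place W at (3,6); scan 8 dirs for brackets.
Dir NW: first cell '.' (not opp) -> no flip
Dir N: first cell '.' (not opp) -> no flip
Dir NE: first cell '.' (not opp) -> no flip
Dir W: first cell '.' (not opp) -> no flip
Dir E: first cell '.' (not opp) -> no flip
Dir SW: opp run (4,5) capped by W -> flip
Dir S: first cell 'W' (not opp) -> no flip
Dir SE: first cell '.' (not opp) -> no flip
All flips: (4,5)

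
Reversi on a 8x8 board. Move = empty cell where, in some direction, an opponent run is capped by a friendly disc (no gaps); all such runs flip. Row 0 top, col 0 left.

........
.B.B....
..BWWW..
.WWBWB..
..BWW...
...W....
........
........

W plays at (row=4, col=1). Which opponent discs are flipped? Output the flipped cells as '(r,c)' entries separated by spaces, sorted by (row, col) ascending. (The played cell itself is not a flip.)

Answer: (4,2)

Derivation:
Dir NW: first cell '.' (not opp) -> no flip
Dir N: first cell 'W' (not opp) -> no flip
Dir NE: first cell 'W' (not opp) -> no flip
Dir W: first cell '.' (not opp) -> no flip
Dir E: opp run (4,2) capped by W -> flip
Dir SW: first cell '.' (not opp) -> no flip
Dir S: first cell '.' (not opp) -> no flip
Dir SE: first cell '.' (not opp) -> no flip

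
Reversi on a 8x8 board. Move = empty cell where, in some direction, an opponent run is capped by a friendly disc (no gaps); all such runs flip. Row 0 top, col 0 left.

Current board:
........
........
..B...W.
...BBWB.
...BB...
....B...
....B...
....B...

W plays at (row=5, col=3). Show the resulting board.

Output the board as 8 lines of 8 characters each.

Place W at (5,3); scan 8 dirs for brackets.
Dir NW: first cell '.' (not opp) -> no flip
Dir N: opp run (4,3) (3,3), next='.' -> no flip
Dir NE: opp run (4,4) capped by W -> flip
Dir W: first cell '.' (not opp) -> no flip
Dir E: opp run (5,4), next='.' -> no flip
Dir SW: first cell '.' (not opp) -> no flip
Dir S: first cell '.' (not opp) -> no flip
Dir SE: opp run (6,4), next='.' -> no flip
All flips: (4,4)

Answer: ........
........
..B...W.
...BBWB.
...BW...
...WB...
....B...
....B...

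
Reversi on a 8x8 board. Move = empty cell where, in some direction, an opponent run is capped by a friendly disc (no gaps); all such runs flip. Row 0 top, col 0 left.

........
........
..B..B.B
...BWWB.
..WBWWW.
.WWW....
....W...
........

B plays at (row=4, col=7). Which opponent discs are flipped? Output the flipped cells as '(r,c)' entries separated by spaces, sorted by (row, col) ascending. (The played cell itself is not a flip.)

Dir NW: first cell 'B' (not opp) -> no flip
Dir N: first cell '.' (not opp) -> no flip
Dir NE: edge -> no flip
Dir W: opp run (4,6) (4,5) (4,4) capped by B -> flip
Dir E: edge -> no flip
Dir SW: first cell '.' (not opp) -> no flip
Dir S: first cell '.' (not opp) -> no flip
Dir SE: edge -> no flip

Answer: (4,4) (4,5) (4,6)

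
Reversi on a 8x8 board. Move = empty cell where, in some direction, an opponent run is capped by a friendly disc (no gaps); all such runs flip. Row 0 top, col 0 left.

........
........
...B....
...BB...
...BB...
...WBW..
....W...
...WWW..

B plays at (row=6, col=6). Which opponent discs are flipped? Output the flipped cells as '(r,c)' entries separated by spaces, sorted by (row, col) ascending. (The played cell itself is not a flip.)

Answer: (5,5)

Derivation:
Dir NW: opp run (5,5) capped by B -> flip
Dir N: first cell '.' (not opp) -> no flip
Dir NE: first cell '.' (not opp) -> no flip
Dir W: first cell '.' (not opp) -> no flip
Dir E: first cell '.' (not opp) -> no flip
Dir SW: opp run (7,5), next=edge -> no flip
Dir S: first cell '.' (not opp) -> no flip
Dir SE: first cell '.' (not opp) -> no flip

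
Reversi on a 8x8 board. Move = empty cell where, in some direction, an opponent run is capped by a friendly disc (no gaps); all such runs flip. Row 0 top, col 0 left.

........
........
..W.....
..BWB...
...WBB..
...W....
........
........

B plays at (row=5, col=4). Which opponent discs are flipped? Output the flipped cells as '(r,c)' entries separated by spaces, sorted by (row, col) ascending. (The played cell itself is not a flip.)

Answer: (4,3)

Derivation:
Dir NW: opp run (4,3) capped by B -> flip
Dir N: first cell 'B' (not opp) -> no flip
Dir NE: first cell 'B' (not opp) -> no flip
Dir W: opp run (5,3), next='.' -> no flip
Dir E: first cell '.' (not opp) -> no flip
Dir SW: first cell '.' (not opp) -> no flip
Dir S: first cell '.' (not opp) -> no flip
Dir SE: first cell '.' (not opp) -> no flip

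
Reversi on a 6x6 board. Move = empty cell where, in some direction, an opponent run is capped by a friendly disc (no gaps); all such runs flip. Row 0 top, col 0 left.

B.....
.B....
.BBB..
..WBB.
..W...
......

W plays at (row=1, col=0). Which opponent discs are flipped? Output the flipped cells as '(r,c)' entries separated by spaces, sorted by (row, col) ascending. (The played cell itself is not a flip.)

Answer: (2,1)

Derivation:
Dir NW: edge -> no flip
Dir N: opp run (0,0), next=edge -> no flip
Dir NE: first cell '.' (not opp) -> no flip
Dir W: edge -> no flip
Dir E: opp run (1,1), next='.' -> no flip
Dir SW: edge -> no flip
Dir S: first cell '.' (not opp) -> no flip
Dir SE: opp run (2,1) capped by W -> flip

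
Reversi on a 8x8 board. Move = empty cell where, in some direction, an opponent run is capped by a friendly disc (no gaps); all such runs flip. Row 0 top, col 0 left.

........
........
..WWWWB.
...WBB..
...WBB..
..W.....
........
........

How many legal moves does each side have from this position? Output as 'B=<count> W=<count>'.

-- B to move --
(1,1): flips 2 -> legal
(1,2): flips 1 -> legal
(1,3): flips 1 -> legal
(1,4): flips 1 -> legal
(1,5): flips 1 -> legal
(1,6): flips 1 -> legal
(2,1): flips 4 -> legal
(3,1): no bracket -> illegal
(3,2): flips 1 -> legal
(3,6): no bracket -> illegal
(4,1): no bracket -> illegal
(4,2): flips 1 -> legal
(5,1): no bracket -> illegal
(5,3): no bracket -> illegal
(5,4): no bracket -> illegal
(6,1): flips 2 -> legal
(6,2): no bracket -> illegal
(6,3): no bracket -> illegal
B mobility = 10
-- W to move --
(1,5): no bracket -> illegal
(1,6): no bracket -> illegal
(1,7): no bracket -> illegal
(2,7): flips 1 -> legal
(3,6): flips 2 -> legal
(3,7): no bracket -> illegal
(4,6): flips 3 -> legal
(5,3): no bracket -> illegal
(5,4): flips 2 -> legal
(5,5): flips 3 -> legal
(5,6): flips 2 -> legal
W mobility = 6

Answer: B=10 W=6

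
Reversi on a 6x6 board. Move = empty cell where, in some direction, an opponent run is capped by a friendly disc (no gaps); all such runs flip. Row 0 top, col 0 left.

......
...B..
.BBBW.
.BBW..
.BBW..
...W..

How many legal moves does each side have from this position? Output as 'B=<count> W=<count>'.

-- B to move --
(1,4): no bracket -> illegal
(1,5): flips 2 -> legal
(2,5): flips 1 -> legal
(3,4): flips 1 -> legal
(3,5): flips 1 -> legal
(4,4): flips 2 -> legal
(5,2): no bracket -> illegal
(5,4): flips 1 -> legal
B mobility = 6
-- W to move --
(0,2): flips 1 -> legal
(0,3): flips 2 -> legal
(0,4): no bracket -> illegal
(1,0): flips 2 -> legal
(1,1): flips 1 -> legal
(1,2): no bracket -> illegal
(1,4): no bracket -> illegal
(2,0): flips 5 -> legal
(3,0): flips 2 -> legal
(3,4): no bracket -> illegal
(4,0): flips 2 -> legal
(5,0): no bracket -> illegal
(5,1): flips 1 -> legal
(5,2): no bracket -> illegal
W mobility = 8

Answer: B=6 W=8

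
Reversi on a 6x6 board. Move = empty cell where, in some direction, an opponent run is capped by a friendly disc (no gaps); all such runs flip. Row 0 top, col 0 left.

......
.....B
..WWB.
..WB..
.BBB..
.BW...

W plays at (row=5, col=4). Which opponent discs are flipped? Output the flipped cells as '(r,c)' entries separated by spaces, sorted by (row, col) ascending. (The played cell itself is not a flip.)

Dir NW: opp run (4,3) capped by W -> flip
Dir N: first cell '.' (not opp) -> no flip
Dir NE: first cell '.' (not opp) -> no flip
Dir W: first cell '.' (not opp) -> no flip
Dir E: first cell '.' (not opp) -> no flip
Dir SW: edge -> no flip
Dir S: edge -> no flip
Dir SE: edge -> no flip

Answer: (4,3)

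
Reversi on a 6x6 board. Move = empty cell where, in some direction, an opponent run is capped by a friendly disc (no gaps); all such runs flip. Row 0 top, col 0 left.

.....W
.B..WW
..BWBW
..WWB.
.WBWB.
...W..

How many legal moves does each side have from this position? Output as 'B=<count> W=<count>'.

-- B to move --
(0,3): no bracket -> illegal
(0,4): flips 1 -> legal
(1,2): flips 1 -> legal
(1,3): no bracket -> illegal
(2,1): no bracket -> illegal
(3,0): no bracket -> illegal
(3,1): flips 2 -> legal
(3,5): no bracket -> illegal
(4,0): flips 1 -> legal
(5,0): no bracket -> illegal
(5,1): no bracket -> illegal
(5,2): flips 1 -> legal
(5,4): no bracket -> illegal
B mobility = 5
-- W to move --
(0,0): flips 2 -> legal
(0,1): no bracket -> illegal
(0,2): no bracket -> illegal
(1,0): no bracket -> illegal
(1,2): flips 1 -> legal
(1,3): no bracket -> illegal
(2,0): no bracket -> illegal
(2,1): flips 1 -> legal
(3,1): flips 1 -> legal
(3,5): flips 2 -> legal
(4,5): flips 2 -> legal
(5,1): flips 1 -> legal
(5,2): flips 1 -> legal
(5,4): flips 3 -> legal
(5,5): flips 1 -> legal
W mobility = 10

Answer: B=5 W=10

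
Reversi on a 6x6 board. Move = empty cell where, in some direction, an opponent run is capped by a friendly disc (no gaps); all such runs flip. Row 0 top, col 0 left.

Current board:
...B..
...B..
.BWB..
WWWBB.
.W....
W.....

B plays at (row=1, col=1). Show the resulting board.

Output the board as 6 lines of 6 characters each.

Answer: ...B..
.B.B..
.BBB..
WWWBB.
.W....
W.....

Derivation:
Place B at (1,1); scan 8 dirs for brackets.
Dir NW: first cell '.' (not opp) -> no flip
Dir N: first cell '.' (not opp) -> no flip
Dir NE: first cell '.' (not opp) -> no flip
Dir W: first cell '.' (not opp) -> no flip
Dir E: first cell '.' (not opp) -> no flip
Dir SW: first cell '.' (not opp) -> no flip
Dir S: first cell 'B' (not opp) -> no flip
Dir SE: opp run (2,2) capped by B -> flip
All flips: (2,2)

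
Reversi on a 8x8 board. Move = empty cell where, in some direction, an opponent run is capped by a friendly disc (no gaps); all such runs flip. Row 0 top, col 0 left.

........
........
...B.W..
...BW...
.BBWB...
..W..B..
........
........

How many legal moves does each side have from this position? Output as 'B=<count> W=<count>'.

-- B to move --
(1,4): no bracket -> illegal
(1,5): no bracket -> illegal
(1,6): no bracket -> illegal
(2,4): flips 1 -> legal
(2,6): no bracket -> illegal
(3,2): no bracket -> illegal
(3,5): flips 1 -> legal
(3,6): no bracket -> illegal
(4,5): flips 1 -> legal
(5,1): no bracket -> illegal
(5,3): flips 1 -> legal
(5,4): no bracket -> illegal
(6,1): no bracket -> illegal
(6,2): flips 1 -> legal
(6,3): flips 1 -> legal
B mobility = 6
-- W to move --
(1,2): flips 1 -> legal
(1,3): flips 2 -> legal
(1,4): no bracket -> illegal
(2,2): no bracket -> illegal
(2,4): no bracket -> illegal
(3,0): flips 1 -> legal
(3,1): no bracket -> illegal
(3,2): flips 2 -> legal
(3,5): no bracket -> illegal
(4,0): flips 2 -> legal
(4,5): flips 1 -> legal
(4,6): no bracket -> illegal
(5,0): no bracket -> illegal
(5,1): no bracket -> illegal
(5,3): no bracket -> illegal
(5,4): flips 1 -> legal
(5,6): no bracket -> illegal
(6,4): no bracket -> illegal
(6,5): no bracket -> illegal
(6,6): no bracket -> illegal
W mobility = 7

Answer: B=6 W=7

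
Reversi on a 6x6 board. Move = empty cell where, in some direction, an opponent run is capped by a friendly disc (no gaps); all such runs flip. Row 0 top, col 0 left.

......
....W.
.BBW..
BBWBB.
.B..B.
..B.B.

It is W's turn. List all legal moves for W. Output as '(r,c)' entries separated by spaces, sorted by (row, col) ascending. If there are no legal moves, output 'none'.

(1,0): flips 1 -> legal
(1,1): no bracket -> illegal
(1,2): flips 1 -> legal
(1,3): no bracket -> illegal
(2,0): flips 2 -> legal
(2,4): no bracket -> illegal
(2,5): no bracket -> illegal
(3,5): flips 2 -> legal
(4,0): no bracket -> illegal
(4,2): no bracket -> illegal
(4,3): flips 1 -> legal
(4,5): flips 1 -> legal
(5,0): flips 1 -> legal
(5,1): no bracket -> illegal
(5,3): no bracket -> illegal
(5,5): no bracket -> illegal

Answer: (1,0) (1,2) (2,0) (3,5) (4,3) (4,5) (5,0)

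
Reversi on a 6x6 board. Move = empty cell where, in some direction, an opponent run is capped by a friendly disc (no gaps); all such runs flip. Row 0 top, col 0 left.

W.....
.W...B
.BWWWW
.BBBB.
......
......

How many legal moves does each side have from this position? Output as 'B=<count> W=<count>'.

Answer: B=5 W=8

Derivation:
-- B to move --
(0,1): flips 1 -> legal
(0,2): no bracket -> illegal
(1,0): no bracket -> illegal
(1,2): flips 2 -> legal
(1,3): flips 2 -> legal
(1,4): flips 2 -> legal
(2,0): no bracket -> illegal
(3,5): flips 1 -> legal
B mobility = 5
-- W to move --
(0,4): no bracket -> illegal
(0,5): flips 1 -> legal
(1,0): no bracket -> illegal
(1,2): no bracket -> illegal
(1,4): no bracket -> illegal
(2,0): flips 1 -> legal
(3,0): no bracket -> illegal
(3,5): no bracket -> illegal
(4,0): flips 1 -> legal
(4,1): flips 3 -> legal
(4,2): flips 2 -> legal
(4,3): flips 2 -> legal
(4,4): flips 2 -> legal
(4,5): flips 1 -> legal
W mobility = 8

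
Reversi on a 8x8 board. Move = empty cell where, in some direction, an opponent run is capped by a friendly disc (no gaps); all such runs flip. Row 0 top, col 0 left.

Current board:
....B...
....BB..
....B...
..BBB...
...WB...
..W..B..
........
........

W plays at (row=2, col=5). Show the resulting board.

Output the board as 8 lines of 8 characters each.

Place W at (2,5); scan 8 dirs for brackets.
Dir NW: opp run (1,4), next='.' -> no flip
Dir N: opp run (1,5), next='.' -> no flip
Dir NE: first cell '.' (not opp) -> no flip
Dir W: opp run (2,4), next='.' -> no flip
Dir E: first cell '.' (not opp) -> no flip
Dir SW: opp run (3,4) capped by W -> flip
Dir S: first cell '.' (not opp) -> no flip
Dir SE: first cell '.' (not opp) -> no flip
All flips: (3,4)

Answer: ....B...
....BB..
....BW..
..BBW...
...WB...
..W..B..
........
........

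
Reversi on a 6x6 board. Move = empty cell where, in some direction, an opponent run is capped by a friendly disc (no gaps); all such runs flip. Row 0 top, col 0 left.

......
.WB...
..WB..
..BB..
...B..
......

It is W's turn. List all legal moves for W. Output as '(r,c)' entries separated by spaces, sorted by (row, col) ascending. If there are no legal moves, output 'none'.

Answer: (0,2) (1,3) (2,4) (4,2) (4,4)

Derivation:
(0,1): no bracket -> illegal
(0,2): flips 1 -> legal
(0,3): no bracket -> illegal
(1,3): flips 1 -> legal
(1,4): no bracket -> illegal
(2,1): no bracket -> illegal
(2,4): flips 1 -> legal
(3,1): no bracket -> illegal
(3,4): no bracket -> illegal
(4,1): no bracket -> illegal
(4,2): flips 1 -> legal
(4,4): flips 1 -> legal
(5,2): no bracket -> illegal
(5,3): no bracket -> illegal
(5,4): no bracket -> illegal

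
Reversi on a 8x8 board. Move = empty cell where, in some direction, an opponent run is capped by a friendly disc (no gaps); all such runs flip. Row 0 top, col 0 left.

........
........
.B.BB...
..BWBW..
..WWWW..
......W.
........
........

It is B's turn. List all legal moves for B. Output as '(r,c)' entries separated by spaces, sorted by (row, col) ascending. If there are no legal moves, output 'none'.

Answer: (3,6) (4,6) (5,1) (5,2) (5,3) (5,4) (6,7)

Derivation:
(2,2): no bracket -> illegal
(2,5): no bracket -> illegal
(2,6): no bracket -> illegal
(3,1): no bracket -> illegal
(3,6): flips 1 -> legal
(4,1): no bracket -> illegal
(4,6): flips 1 -> legal
(4,7): no bracket -> illegal
(5,1): flips 2 -> legal
(5,2): flips 2 -> legal
(5,3): flips 2 -> legal
(5,4): flips 2 -> legal
(5,5): no bracket -> illegal
(5,7): no bracket -> illegal
(6,5): no bracket -> illegal
(6,6): no bracket -> illegal
(6,7): flips 2 -> legal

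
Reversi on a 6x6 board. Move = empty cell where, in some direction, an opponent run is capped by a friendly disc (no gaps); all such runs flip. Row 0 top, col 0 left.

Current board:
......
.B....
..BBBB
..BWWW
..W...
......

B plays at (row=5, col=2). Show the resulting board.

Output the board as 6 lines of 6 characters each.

Answer: ......
.B....
..BBBB
..BWWW
..B...
..B...

Derivation:
Place B at (5,2); scan 8 dirs for brackets.
Dir NW: first cell '.' (not opp) -> no flip
Dir N: opp run (4,2) capped by B -> flip
Dir NE: first cell '.' (not opp) -> no flip
Dir W: first cell '.' (not opp) -> no flip
Dir E: first cell '.' (not opp) -> no flip
Dir SW: edge -> no flip
Dir S: edge -> no flip
Dir SE: edge -> no flip
All flips: (4,2)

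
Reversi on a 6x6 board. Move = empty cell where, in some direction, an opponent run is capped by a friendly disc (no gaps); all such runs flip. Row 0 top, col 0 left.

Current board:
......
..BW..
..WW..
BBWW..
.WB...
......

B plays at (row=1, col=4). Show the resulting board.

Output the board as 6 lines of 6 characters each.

Answer: ......
..BBB.
..WW..
BBWW..
.WB...
......

Derivation:
Place B at (1,4); scan 8 dirs for brackets.
Dir NW: first cell '.' (not opp) -> no flip
Dir N: first cell '.' (not opp) -> no flip
Dir NE: first cell '.' (not opp) -> no flip
Dir W: opp run (1,3) capped by B -> flip
Dir E: first cell '.' (not opp) -> no flip
Dir SW: opp run (2,3) (3,2) (4,1), next='.' -> no flip
Dir S: first cell '.' (not opp) -> no flip
Dir SE: first cell '.' (not opp) -> no flip
All flips: (1,3)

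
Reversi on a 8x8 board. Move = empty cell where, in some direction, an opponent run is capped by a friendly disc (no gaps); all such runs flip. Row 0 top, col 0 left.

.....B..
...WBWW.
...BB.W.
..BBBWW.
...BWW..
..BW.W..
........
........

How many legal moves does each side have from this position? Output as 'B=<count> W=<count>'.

Answer: B=13 W=6

Derivation:
-- B to move --
(0,2): flips 1 -> legal
(0,3): flips 1 -> legal
(0,4): no bracket -> illegal
(0,6): flips 1 -> legal
(0,7): no bracket -> illegal
(1,2): flips 1 -> legal
(1,7): flips 2 -> legal
(2,2): no bracket -> illegal
(2,5): flips 1 -> legal
(2,7): flips 1 -> legal
(3,7): flips 2 -> legal
(4,2): no bracket -> illegal
(4,6): flips 3 -> legal
(4,7): no bracket -> illegal
(5,4): flips 2 -> legal
(5,6): flips 1 -> legal
(6,2): no bracket -> illegal
(6,3): flips 1 -> legal
(6,4): no bracket -> illegal
(6,5): no bracket -> illegal
(6,6): flips 2 -> legal
B mobility = 13
-- W to move --
(0,3): no bracket -> illegal
(0,4): flips 3 -> legal
(0,6): no bracket -> illegal
(1,2): flips 2 -> legal
(2,1): no bracket -> illegal
(2,2): flips 1 -> legal
(2,5): no bracket -> illegal
(3,1): flips 3 -> legal
(4,1): no bracket -> illegal
(4,2): flips 3 -> legal
(5,1): flips 1 -> legal
(5,4): no bracket -> illegal
(6,1): no bracket -> illegal
(6,2): no bracket -> illegal
(6,3): no bracket -> illegal
W mobility = 6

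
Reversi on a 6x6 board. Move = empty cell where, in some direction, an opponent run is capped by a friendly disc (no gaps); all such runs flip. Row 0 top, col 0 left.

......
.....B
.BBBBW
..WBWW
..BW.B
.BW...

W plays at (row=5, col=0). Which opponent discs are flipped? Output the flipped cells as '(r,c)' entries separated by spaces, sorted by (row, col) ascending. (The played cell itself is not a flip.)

Answer: (5,1)

Derivation:
Dir NW: edge -> no flip
Dir N: first cell '.' (not opp) -> no flip
Dir NE: first cell '.' (not opp) -> no flip
Dir W: edge -> no flip
Dir E: opp run (5,1) capped by W -> flip
Dir SW: edge -> no flip
Dir S: edge -> no flip
Dir SE: edge -> no flip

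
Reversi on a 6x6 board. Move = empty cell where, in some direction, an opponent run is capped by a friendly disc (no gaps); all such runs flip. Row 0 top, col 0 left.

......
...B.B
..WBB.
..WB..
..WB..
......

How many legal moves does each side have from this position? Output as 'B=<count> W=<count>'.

Answer: B=5 W=6

Derivation:
-- B to move --
(1,1): flips 1 -> legal
(1,2): no bracket -> illegal
(2,1): flips 2 -> legal
(3,1): flips 2 -> legal
(4,1): flips 2 -> legal
(5,1): flips 1 -> legal
(5,2): no bracket -> illegal
(5,3): no bracket -> illegal
B mobility = 5
-- W to move --
(0,2): no bracket -> illegal
(0,3): no bracket -> illegal
(0,4): flips 1 -> legal
(0,5): no bracket -> illegal
(1,2): no bracket -> illegal
(1,4): flips 1 -> legal
(2,5): flips 2 -> legal
(3,4): flips 1 -> legal
(3,5): no bracket -> illegal
(4,4): flips 2 -> legal
(5,2): no bracket -> illegal
(5,3): no bracket -> illegal
(5,4): flips 1 -> legal
W mobility = 6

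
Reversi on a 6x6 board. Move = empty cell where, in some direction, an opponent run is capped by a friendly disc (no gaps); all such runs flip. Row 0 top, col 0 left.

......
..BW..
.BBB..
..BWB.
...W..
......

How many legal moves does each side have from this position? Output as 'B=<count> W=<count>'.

Answer: B=7 W=5

Derivation:
-- B to move --
(0,2): no bracket -> illegal
(0,3): flips 1 -> legal
(0,4): flips 1 -> legal
(1,4): flips 1 -> legal
(2,4): no bracket -> illegal
(4,2): no bracket -> illegal
(4,4): flips 1 -> legal
(5,2): flips 1 -> legal
(5,3): flips 2 -> legal
(5,4): flips 1 -> legal
B mobility = 7
-- W to move --
(0,1): no bracket -> illegal
(0,2): no bracket -> illegal
(0,3): no bracket -> illegal
(1,0): flips 2 -> legal
(1,1): flips 2 -> legal
(1,4): no bracket -> illegal
(2,0): no bracket -> illegal
(2,4): no bracket -> illegal
(2,5): flips 1 -> legal
(3,0): no bracket -> illegal
(3,1): flips 2 -> legal
(3,5): flips 1 -> legal
(4,1): no bracket -> illegal
(4,2): no bracket -> illegal
(4,4): no bracket -> illegal
(4,5): no bracket -> illegal
W mobility = 5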